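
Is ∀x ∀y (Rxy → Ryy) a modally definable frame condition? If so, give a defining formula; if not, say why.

The condition is shift-reflexivity. A defining modal formula is □(□r → r).
Suppose □(□r→r) is valid. Take Rxy and set V(r)={w : Ryw}. Then at y, □r holds; since □(□r→r) at x, □r→r at y, so r at y, i.e. Ryy.

Yes, by □(□r → r)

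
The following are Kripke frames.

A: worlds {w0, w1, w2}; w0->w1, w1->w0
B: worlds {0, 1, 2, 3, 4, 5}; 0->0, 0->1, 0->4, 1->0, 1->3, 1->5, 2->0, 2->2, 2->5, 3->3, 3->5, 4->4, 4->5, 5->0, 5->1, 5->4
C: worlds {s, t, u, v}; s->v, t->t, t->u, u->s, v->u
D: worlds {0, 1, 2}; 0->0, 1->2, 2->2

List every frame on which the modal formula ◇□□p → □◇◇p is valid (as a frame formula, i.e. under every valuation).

Frame correspondent (Sahlqvist): ∀x ∀y ∀z ((xRy ∧ xRz) → ∃w (yR²w ∧ zR²w)) — i.e. a generalized confluence (Geach) condition.
A: holds.
B: holds.
C: fails — tRt, tRu but no w with tR²w and uR²w.
D: holds.

A, B, D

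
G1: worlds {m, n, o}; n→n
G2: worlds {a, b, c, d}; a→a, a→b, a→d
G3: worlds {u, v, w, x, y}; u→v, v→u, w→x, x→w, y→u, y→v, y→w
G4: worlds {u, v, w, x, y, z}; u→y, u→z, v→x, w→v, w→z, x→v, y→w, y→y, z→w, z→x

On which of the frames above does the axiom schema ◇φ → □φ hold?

This is the axiom for partial functionality; its first-order frame correspondent is ∀x ∀y ∀z (Rxy ∧ Rxz → y = z).
G1: satisfies the condition.
G2: fails — a sees both a and b.
G3: fails — y sees both u and v.
G4: fails — u sees both y and z.
Valid on: G1.

G1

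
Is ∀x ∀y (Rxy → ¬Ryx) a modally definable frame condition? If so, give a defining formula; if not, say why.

If a class were modally definable it would be closed under surjective bounded morphisms (Goldblatt–Thomason).
The 3-cycle (worlds w0,w1,w2 with w0→w1→w2→w0) is asymmetric. Mapping every world to a single reflexive point • is a surjective bounded morphism, and the reflexive point is not asymmetric (R•• but asymmetry requires ¬R••).
So the class is not modally definable.

Not modally definable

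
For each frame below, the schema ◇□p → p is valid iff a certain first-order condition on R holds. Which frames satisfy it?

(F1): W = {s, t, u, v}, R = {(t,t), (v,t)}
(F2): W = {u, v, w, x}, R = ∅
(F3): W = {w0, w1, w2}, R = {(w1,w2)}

(F2)

This is the axiom for symmetry; its first-order frame correspondent is ∀x ∀y (Rxy → Ryx).
(F1): fails — Rvt but not Rtv.
(F2): condition met.
(F3): fails — Rw1w2 but not Rw2w1.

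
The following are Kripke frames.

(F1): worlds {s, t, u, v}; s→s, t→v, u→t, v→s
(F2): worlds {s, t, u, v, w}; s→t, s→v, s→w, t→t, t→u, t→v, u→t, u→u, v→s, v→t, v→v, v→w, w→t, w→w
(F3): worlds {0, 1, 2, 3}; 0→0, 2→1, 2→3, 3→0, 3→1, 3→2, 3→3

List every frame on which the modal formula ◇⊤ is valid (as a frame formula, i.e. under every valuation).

This is the axiom for seriality; its first-order frame correspondent is ∀x ∃y Rxy.
(F1): holds.
(F2): holds.
(F3): fails — world 1 has no successor.

(F1), (F2)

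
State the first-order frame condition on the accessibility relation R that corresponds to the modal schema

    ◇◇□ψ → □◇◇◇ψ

This is a Sahlqvist (Geach-type) schema ◇^2□^1ψ → □^1◇^3ψ.
First-order correspondent: ∀x ∀y ∀z ((xR²y ∧ xRz) → ∃w (yRw ∧ zR³w)).

∀x ∀y ∀z ((xR²y ∧ xRz) → ∃w (yRw ∧ zR³w))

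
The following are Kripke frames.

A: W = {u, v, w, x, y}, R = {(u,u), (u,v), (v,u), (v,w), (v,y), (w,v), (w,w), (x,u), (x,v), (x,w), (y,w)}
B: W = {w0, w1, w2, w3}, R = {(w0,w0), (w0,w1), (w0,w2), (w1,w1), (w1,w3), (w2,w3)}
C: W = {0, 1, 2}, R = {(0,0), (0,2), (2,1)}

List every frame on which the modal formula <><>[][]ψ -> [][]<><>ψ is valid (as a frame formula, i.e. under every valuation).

A

The schema corresponds to a generalized confluence (Geach) condition: forall x forall y forall z ((x R^2 y & x R^2 z) -> exists w (y R^2 w & z R^2 w)).
A: holds.
B: fails — w0R²w0, w0R²w2 but no w with w0R²w and w2R²w.
C: fails — 0R²0, 0R²1 but no w with 0R²w and 1R²w.
Valid on: A.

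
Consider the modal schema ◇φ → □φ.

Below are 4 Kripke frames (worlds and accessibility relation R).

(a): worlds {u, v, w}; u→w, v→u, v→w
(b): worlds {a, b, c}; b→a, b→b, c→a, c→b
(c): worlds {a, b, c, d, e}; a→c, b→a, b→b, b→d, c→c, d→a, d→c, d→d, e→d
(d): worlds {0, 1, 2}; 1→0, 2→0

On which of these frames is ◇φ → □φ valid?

(d)

Frame correspondent (Sahlqvist): ∀x ∀y ∀z (Rxy ∧ Rxz → y = z) — i.e. partial functionality.
(a): fails — v sees both u and w.
(b): fails — b sees both a and b.
(c): fails — b sees both a and b.
(d): satisfies the condition.
Valid on: (d).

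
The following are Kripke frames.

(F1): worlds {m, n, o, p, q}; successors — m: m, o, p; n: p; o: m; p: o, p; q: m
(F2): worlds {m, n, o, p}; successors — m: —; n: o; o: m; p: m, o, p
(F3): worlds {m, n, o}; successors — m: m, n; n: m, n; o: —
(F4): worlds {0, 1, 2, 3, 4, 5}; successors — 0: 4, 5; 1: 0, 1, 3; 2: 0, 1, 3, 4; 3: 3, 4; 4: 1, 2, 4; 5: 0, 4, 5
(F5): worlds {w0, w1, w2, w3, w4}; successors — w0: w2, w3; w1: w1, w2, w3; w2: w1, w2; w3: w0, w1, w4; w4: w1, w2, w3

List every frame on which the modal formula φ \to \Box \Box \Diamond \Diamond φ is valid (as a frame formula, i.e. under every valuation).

Frame correspondent (Sahlqvist): \forall x \forall z (x R^2 z \to \exists w (x = w \wedge z R^2 w)) — i.e. a generalized confluence (Geach) condition.
(F1): fails — nR²o but no w with n=w and oR²w.
(F2): fails — nR²m but no w with n=w and mR²w.
(F3): ✓.
(F4): fails — 2R²1 but no w with 2=w and 1R²w.
(F5): fails — w0R²w2 but no w with w0=w and w2R²w.

(F3)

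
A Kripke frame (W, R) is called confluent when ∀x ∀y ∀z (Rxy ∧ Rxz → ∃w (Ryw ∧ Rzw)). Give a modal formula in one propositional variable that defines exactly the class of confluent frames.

The condition is convergence. The .2 schema ◇□p → □◇p defines it.
Suppose ◇□p→□◇p is valid. Take Rxy, Rxz and set V(p)={w : Ryw}. Then □p at y so ◇□p at x, so □◇p at x, so ◇p at z, giving w with Rzw and Ryw.

◇□p → □◇p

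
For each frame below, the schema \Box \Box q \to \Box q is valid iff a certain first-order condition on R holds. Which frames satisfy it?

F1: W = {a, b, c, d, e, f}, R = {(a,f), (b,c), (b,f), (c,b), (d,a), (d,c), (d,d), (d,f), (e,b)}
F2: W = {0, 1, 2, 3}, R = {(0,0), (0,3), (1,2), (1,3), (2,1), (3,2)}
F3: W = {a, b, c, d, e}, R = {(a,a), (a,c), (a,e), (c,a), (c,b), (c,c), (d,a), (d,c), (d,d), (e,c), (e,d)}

F3

The schema corresponds to density: \forall x \forall y (Rxy \to \exists z (Rxz \wedge Rzy)).
F1: fails — Rbc but no z with Rbz and Rzc.
F2: fails — R32 but no z with R3z and Rz2.
F3: condition met.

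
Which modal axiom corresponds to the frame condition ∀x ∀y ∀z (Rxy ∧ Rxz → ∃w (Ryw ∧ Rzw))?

The condition is convergence. The .2 schema ◇□s → □◇s defines it.

◇□s → □◇s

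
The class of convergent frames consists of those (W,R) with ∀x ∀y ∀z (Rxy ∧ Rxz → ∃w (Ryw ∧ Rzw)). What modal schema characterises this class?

The condition is convergence. The .2 schema ◇□p → □◇p defines it.

◇□p → □◇p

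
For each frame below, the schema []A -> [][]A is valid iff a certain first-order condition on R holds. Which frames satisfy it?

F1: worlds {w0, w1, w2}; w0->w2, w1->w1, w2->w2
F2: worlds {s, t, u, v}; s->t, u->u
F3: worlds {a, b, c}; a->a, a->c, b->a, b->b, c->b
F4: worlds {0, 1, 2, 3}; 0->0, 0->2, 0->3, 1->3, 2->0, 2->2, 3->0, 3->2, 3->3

The schema corresponds to transitivity: forall x forall y forall z (Rxy & Ryz -> Rxz).
F1: holds.
F2: holds.
F3: fails — Rba and Rac but not Rbc.
F4: fails — R20 and R03 but not R23.
Valid on: F1, F2.

F1, F2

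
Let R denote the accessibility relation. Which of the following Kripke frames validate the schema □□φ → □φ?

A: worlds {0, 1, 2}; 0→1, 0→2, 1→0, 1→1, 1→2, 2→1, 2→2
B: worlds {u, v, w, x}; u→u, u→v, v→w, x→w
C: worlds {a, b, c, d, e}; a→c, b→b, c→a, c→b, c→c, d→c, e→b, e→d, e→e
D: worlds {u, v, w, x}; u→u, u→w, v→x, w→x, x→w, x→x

This is the axiom for density; its first-order frame correspondent is ∀x ∀y (Rxy → ∃z (Rxz ∧ Rzy)).
A: condition met.
B: fails — Rvw but no z with Rvz and Rzw.
C: condition met.
D: condition met.

A, C, D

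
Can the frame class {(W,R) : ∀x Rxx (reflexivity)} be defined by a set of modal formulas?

Definable; □q → q defines it

Yes: it is reflexivity, defined by the T schema □q → q.
Suppose □q→q is valid. At any x set V(q)={w : Rxw}. Then □q holds at x, so q holds at x, i.e. Rxx.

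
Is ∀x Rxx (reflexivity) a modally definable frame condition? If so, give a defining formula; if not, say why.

Yes — defined by □r → r

This is a Sahlqvist condition; the T axiom □r → r defines it.
Suppose □r→r is valid. At any x set V(r)={w : Rxw}. Then □r holds at x, so r holds at x, i.e. Rxx.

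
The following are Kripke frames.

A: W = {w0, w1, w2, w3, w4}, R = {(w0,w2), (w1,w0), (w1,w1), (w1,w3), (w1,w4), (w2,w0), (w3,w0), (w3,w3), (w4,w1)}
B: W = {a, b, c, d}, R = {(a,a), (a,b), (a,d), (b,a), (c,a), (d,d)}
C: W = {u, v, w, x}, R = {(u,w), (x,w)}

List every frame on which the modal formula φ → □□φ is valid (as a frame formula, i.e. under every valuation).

The schema corresponds to a generalized confluence (Geach) condition: ∀x ∀z (xR²z → ∃w (x = w ∧ z = w)).
A: fails — w1R²w0 but w1 ≠ w0.
B: fails — aR²b but a ≠ b.
C: ✓.
Valid on: C.

C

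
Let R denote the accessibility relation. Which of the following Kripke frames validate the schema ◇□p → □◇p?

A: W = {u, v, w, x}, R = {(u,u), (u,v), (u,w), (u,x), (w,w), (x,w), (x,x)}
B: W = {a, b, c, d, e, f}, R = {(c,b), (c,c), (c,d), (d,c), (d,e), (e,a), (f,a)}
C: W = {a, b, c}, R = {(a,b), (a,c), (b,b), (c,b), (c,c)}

This is the axiom for convergence; its first-order frame correspondent is ∀x ∀y ∀z (Rxy ∧ Rxz → ∃w (Ryw ∧ Rzw)).
A: fails — Ruv and Ruv but v and v have no common successor.
B: fails — Rcc and Rcb but c and b have no common successor.
C: holds.

C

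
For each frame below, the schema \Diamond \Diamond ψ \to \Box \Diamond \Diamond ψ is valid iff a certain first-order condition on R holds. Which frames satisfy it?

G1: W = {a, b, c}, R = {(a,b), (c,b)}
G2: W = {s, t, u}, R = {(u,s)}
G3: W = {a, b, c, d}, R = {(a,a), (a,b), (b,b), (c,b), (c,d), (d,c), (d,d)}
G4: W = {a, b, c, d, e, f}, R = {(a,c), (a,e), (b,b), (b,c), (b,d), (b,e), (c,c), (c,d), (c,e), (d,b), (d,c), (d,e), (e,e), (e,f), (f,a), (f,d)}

Frame correspondent (Sahlqvist): \forall x \forall y \forall z ((x R^2 y \wedge xRz) \to \exists w (y = w \wedge z R^2 w)) — i.e. a generalized confluence (Geach) condition.
G1: satisfies the condition.
G2: satisfies the condition.
G3: fails — aR²a, aRb but no w with a=w and bR²w.
G4: fails — aR²c, aRe but no w with c=w and eR²w.
Valid on: G1, G2.

G1, G2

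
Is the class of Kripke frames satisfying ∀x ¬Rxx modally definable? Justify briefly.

If a class were modally definable it would be closed under surjective bounded morphisms (Goldblatt–Thomason).
The 4-cycle (worlds a,b,c,d with a→b→c→d→a) is irreflexive, and the map sending every world to a single reflexive point • is a surjective bounded morphism (forth: every edge maps to (•,•); back: every world has a successor). So any modal formula valid on the 4-cycle is also valid on the reflexive point, which is not irreflexive.
Hence irreflexivity is not modally definable.

Not definable by any modal formula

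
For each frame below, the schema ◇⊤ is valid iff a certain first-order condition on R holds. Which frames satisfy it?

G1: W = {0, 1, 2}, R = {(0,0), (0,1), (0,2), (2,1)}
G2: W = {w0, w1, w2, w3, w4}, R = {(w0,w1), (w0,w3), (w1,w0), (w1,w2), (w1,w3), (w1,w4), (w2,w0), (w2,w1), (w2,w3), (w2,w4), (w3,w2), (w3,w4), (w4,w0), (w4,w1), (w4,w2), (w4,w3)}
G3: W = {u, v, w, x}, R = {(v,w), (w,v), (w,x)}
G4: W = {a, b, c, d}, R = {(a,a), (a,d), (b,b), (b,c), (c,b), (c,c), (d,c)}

G2, G4

Frame correspondent (Sahlqvist): ∀x ∃y Rxy — i.e. seriality.
G1: fails — world 1 has no successor.
G2: holds.
G3: fails — world u has no successor.
G4: holds.
Valid on: G2, G4.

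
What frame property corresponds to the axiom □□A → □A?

This schema is the C4 axiom.
It corresponds to density: ∀x ∀y (Rxy → ∃z (Rxz ∧ Rzy)).

Density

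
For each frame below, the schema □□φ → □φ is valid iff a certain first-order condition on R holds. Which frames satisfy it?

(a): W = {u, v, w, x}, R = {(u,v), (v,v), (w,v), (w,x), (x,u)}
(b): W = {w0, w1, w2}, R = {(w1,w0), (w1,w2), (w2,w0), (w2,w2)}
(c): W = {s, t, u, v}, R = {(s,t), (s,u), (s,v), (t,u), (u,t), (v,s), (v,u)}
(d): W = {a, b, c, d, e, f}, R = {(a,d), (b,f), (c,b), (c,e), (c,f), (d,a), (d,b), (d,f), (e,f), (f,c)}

(b)

This is the axiom for density; its first-order frame correspondent is ∀x ∀y (Rxy → ∃z (Rxz ∧ Rzy)).
(a): fails — Rwx but no z with Rwz and Rzx.
(b): holds.
(c): fails — Rut but no z with Ruz and Rzt.
(d): fails — Rbf but no z with Rbz and Rzf.
Valid on: (b).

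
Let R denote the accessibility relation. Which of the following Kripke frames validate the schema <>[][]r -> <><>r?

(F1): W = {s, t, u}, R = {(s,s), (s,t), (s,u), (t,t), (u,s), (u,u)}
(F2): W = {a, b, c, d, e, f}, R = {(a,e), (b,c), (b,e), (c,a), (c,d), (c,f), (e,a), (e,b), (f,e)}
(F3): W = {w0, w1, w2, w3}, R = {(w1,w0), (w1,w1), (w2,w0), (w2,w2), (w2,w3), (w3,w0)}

(F1)

Frame correspondent (Sahlqvist): forall x forall y (xRy -> exists w (y R^2 w & x R^2 w)) — i.e. a generalized confluence (Geach) condition.
(F1): condition met.
(F2): fails — aRe but no w with eR²w and aR²w.
(F3): fails — w1Rw0 but no w with w0R²w and w1R²w.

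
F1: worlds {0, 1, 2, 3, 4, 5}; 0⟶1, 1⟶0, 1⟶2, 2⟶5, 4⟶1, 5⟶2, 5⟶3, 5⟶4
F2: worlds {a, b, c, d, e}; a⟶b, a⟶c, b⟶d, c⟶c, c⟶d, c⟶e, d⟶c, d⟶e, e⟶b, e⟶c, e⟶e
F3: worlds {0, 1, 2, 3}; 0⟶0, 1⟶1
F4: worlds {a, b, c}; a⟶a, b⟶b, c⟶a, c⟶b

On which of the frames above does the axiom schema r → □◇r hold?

F3

Frame correspondent (Sahlqvist): ∀x ∀y (Rxy → Ryx) — i.e. symmetry.
F1: fails — R53 but not R35.
F2: fails — Rde but not Red.
F3: holds.
F4: fails — Rca but not Rac.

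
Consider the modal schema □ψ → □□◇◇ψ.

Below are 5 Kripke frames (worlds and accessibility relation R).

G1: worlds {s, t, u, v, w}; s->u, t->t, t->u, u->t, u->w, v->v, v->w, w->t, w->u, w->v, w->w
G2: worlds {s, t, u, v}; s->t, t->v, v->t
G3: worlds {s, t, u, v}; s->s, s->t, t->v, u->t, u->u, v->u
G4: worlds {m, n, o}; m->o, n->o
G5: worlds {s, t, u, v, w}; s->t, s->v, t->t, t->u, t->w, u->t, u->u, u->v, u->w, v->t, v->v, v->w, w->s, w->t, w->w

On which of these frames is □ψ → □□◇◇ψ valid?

G1, G4, G5

The schema corresponds to a generalized confluence (Geach) condition: ∀x ∀z (xR²z → ∃w (xRw ∧ zR²w)).
G1: holds.
G2: fails — sR²v but no w with sRw and vR²w.
G3: fails — sR²t but no w with sRw and tR²w.
G4: holds.
G5: holds.
Valid on: G1, G4, G5.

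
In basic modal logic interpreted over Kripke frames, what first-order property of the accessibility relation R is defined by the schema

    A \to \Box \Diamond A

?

Suppose A→□◇A is valid. Take Rxy and set V(A)={x}. Then A at x, so □◇A at x, so ◇A at y, so some z with Ryz has A; z=x, i.e. Ryx.

Symmetry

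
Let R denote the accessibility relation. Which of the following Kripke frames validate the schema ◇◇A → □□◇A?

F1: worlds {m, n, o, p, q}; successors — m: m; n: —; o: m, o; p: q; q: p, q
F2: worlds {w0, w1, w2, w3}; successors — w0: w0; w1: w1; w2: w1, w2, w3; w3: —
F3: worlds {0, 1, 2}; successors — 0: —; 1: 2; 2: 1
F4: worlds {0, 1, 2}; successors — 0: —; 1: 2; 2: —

F4

Frame correspondent (Sahlqvist): ∀x ∀y ∀z ((xR²y ∧ xR²z) → ∃w (y = w ∧ zRw)) — i.e. a generalized confluence (Geach) condition.
F1: fails — oR²o, oR²m but no w with o=w and mRw.
F2: fails — w2R²w1, w2R²w3 but no w with w1=w and w3Rw.
F3: fails — 1R²1, 1R²1 but no w with 1=w and 1Rw.
F4: satisfies the condition.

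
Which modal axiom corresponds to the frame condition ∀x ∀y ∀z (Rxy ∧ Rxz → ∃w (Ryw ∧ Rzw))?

The condition is convergence. The .2 schema ◇□p → □◇p defines it.
Suppose ◇□p→□◇p is valid. Take Rxy, Rxz and set V(p)={w : Ryw}. Then □p at y so ◇□p at x, so □◇p at x, so ◇p at z, giving w with Rzw and Ryw.

◇□p → □◇p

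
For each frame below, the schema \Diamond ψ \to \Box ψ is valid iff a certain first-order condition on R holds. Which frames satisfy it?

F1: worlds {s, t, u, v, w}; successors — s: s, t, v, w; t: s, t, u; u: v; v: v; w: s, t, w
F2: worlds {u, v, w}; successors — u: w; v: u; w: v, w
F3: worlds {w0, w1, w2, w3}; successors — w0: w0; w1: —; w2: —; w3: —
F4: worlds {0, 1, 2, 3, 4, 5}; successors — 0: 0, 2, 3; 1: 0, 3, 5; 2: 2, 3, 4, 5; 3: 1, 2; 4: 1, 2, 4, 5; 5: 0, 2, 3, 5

Frame correspondent (Sahlqvist): \forall x \forall y \forall z (Rxy \wedge Rxz \to y = z) — i.e. partial functionality.
F1: fails — s sees both s and t.
F2: fails — w sees both v and w.
F3: condition met.
F4: fails — 0 sees both 0 and 2.

F3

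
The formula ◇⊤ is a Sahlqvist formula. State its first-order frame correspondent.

This schema is equivalent to the D axiom □ψ → ◇ψ.
It corresponds to seriality: ∀x ∃y Rxy.

Seriality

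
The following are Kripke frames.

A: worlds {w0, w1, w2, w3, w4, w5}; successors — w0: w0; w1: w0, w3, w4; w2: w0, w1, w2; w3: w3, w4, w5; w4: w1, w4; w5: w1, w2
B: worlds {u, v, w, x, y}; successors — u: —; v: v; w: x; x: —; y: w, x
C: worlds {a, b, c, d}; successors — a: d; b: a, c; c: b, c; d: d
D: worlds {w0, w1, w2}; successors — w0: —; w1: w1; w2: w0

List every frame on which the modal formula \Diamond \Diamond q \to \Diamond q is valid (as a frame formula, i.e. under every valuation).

B, D

The schema corresponds to transitivity: \forall x \forall y \forall z (Rxy \wedge Ryz \to Rxz).
A: fails — Rw3w5 and Rw5w2 but not Rw3w2.
B: satisfies the condition.
C: fails — Rbc and Rcb but not Rbb.
D: satisfies the condition.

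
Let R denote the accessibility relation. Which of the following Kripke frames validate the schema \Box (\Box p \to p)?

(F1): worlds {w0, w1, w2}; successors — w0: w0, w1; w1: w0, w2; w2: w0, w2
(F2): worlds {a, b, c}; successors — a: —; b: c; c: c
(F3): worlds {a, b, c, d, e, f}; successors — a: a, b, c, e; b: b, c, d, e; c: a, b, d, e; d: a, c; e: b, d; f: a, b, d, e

(F2)

This is the axiom for shift-reflexivity; its first-order frame correspondent is \forall x \forall y (Rxy \to Ryy).
(F1): fails — Rw0w1 but not Rw1w1.
(F2): holds.
(F3): fails — Rcd but not Rdd.
Valid on: (F2).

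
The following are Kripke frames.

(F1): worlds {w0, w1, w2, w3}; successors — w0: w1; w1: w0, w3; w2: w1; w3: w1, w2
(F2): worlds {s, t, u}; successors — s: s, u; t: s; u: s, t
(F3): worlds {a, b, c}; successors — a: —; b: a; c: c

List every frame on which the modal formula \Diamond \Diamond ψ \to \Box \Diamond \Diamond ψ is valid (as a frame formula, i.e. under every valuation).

(F3)

This is the axiom for a generalized confluence (Geach) condition; its first-order frame correspondent is \forall x \forall y \forall z ((x R^2 y \wedge xRz) \to \exists w (y = w \wedge z R^2 w)).
(F1): fails — w0R²w0, w0Rw1 but no w with w0=w and w1R²w.
(F2): fails — sR²t, sRu but no w with t=w and uR²w.
(F3): ✓.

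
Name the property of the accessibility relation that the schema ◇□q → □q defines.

the Euclidean property: ∀x ∀y ∀z (Rxy ∧ Rxz → Ryz)

This is frame-equivalent to ◇q → □◇q (substitute ¬q for q and contrapose).
Suppose ◇q→□◇q is valid. Take Rxy, Rxz and set V(q)={y}. Then ◇q at x, so □◇q at x, so ◇q at z, so some w with Rzw has q; w=y, i.e. Rzy. By symmetry of the argument, Ryz.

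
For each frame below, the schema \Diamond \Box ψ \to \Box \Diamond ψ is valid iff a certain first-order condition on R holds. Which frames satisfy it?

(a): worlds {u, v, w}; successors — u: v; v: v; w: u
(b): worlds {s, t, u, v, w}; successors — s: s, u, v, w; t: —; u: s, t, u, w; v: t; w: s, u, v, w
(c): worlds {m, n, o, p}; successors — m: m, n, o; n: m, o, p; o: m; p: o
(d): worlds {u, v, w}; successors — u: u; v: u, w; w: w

(a)

The schema corresponds to convergence: \forall x \forall y \forall z (Rxy \wedge Rxz \to \exists w (Ryw \wedge Rzw)).
(a): satisfies the condition.
(b): fails — Rsv and Rsw but v and w have no common successor.
(c): fails — Rno and Rnp but o and p have no common successor.
(d): fails — Rvu and Rvw but u and w have no common successor.
Valid on: (a).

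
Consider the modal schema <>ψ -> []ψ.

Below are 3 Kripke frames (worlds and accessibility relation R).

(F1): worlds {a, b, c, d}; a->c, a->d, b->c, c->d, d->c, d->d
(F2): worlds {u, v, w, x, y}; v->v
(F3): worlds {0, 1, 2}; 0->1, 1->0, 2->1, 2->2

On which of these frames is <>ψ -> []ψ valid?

Frame correspondent (Sahlqvist): forall x forall y forall z (Rxy & Rxz -> y = z) — i.e. partial functionality.
(F1): fails — a sees both c and d.
(F2): condition met.
(F3): fails — 2 sees both 1 and 2.

(F2)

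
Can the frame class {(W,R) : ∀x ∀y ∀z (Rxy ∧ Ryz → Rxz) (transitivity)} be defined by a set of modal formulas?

Yes — defined by □r → □□r

This is a Sahlqvist condition; the 4 axiom □r → □□r defines it.
Suppose □r→□□r is valid. Take Rxy, Ryz and set V(r)={w : Rxw}. Then □r at x, so □□r at x, so □r at y, so r at z, i.e. Rxz.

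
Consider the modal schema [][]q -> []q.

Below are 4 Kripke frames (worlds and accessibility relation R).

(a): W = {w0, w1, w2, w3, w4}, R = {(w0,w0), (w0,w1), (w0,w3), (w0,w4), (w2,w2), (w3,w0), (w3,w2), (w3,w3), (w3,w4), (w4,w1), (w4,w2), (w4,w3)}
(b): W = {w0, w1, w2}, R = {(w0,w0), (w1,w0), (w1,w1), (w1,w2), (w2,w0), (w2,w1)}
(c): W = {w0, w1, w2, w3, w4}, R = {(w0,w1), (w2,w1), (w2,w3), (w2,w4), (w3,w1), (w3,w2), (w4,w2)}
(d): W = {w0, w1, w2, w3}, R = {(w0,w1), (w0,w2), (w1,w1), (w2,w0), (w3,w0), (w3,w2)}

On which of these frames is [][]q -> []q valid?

(b)

This is the axiom for density; its first-order frame correspondent is forall x forall y (Rxy -> exists z (Rxz & Rzy)).
(a): fails — Rw4w1 but no z with Rw4z and Rzw1.
(b): condition met.
(c): fails — Rw2w4 but no z with Rw2z and Rzw4.
(d): fails — Rw0w2 but no z with Rw0z and Rzw2.
Valid on: (b).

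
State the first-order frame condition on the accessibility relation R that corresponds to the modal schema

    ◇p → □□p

This is a Sahlqvist (Geach-type) schema ◇^1□^0p → □^2◇^0p.
Minimal-valuation argument: fix x; take any y with xR^1y and any z with xR^2z. Set V(p) to the set of worlds R-reachable from y in exactly 0 steps. Then □^0p holds at y, so the antecedent holds at x; validity forces ◇^0p at z, giving a w with zR^0w and yR^0w.
First-order correspondent: ∀x ∀y ∀z ((xRy ∧ xR²z) → ∃w (y = w ∧ z = w)).

∀x ∀y ∀z ((xRy ∧ xR²z) → ∃w (y = w ∧ z = w))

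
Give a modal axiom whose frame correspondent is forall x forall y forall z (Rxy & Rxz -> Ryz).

◇r → □◇r

The condition is the Euclidean property. The 5 schema ◇r → □◇r defines it.
Suppose ◇r→□◇r is valid. Take Rxy, Rxz and set V(r)={y}. Then ◇r at x, so □◇r at x, so ◇r at z, so some w with Rzw has r; w=y, i.e. Rzy. By symmetry of the argument, Ryz.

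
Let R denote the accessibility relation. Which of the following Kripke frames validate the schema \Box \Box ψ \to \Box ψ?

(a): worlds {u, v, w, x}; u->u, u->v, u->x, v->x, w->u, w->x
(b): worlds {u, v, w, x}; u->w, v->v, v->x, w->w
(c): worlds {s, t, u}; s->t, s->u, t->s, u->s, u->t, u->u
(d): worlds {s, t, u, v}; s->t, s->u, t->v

Frame correspondent (Sahlqvist): \forall x \forall y (Rxy \to \exists z (Rxz \wedge Rzy)) — i.e. density.
(a): fails — Rvx but no z with Rvz and Rzx.
(b): holds.
(c): fails — Rts but no z with Rtz and Rzs.
(d): fails — Rsu but no z with Rsz and Rzu.
Valid on: (b).

(b)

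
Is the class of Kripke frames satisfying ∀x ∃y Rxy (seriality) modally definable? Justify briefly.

The condition is seriality. A defining modal formula is □q → ◇q.

Definable; □q → ◇q defines it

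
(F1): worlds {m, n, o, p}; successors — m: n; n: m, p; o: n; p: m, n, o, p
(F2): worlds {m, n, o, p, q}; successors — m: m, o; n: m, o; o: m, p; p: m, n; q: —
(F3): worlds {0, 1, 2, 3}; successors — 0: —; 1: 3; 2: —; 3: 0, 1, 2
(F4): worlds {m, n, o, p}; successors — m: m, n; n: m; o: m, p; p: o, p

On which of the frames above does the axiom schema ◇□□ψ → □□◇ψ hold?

This is the axiom for a generalized confluence (Geach) condition; its first-order frame correspondent is ∀x ∀y ∀z ((xRy ∧ xR²z) → ∃w (yR²w ∧ zRw)).
(F1): fails — nRm, nR²m but no w with mR²w and mRw.
(F2): holds.
(F3): fails — 1R3, 1R²0 but no w with 3R²w and 0Rw.
(F4): fails — oRm, oR²p but no w with mR²w and pRw.
Valid on: (F2).

(F2)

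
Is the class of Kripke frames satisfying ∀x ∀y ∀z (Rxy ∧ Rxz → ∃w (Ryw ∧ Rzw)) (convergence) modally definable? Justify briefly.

Definable; ◇□p → □◇p defines it

Yes: it is convergence, defined by the .2 schema ◇□p → □◇p.
Suppose ◇□p→□◇p is valid. Take Rxy, Rxz and set V(p)={w : Ryw}. Then □p at y so ◇□p at x, so □◇p at x, so ◇p at z, giving w with Rzw and Ryw.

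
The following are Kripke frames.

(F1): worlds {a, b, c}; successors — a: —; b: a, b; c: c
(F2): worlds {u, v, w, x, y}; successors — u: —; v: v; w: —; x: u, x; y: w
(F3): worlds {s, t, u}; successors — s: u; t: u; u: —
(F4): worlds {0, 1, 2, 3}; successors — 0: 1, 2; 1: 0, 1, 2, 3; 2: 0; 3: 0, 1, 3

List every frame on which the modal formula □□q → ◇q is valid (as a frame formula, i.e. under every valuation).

none

The schema corresponds to a generalized confluence (Geach) condition: ∀x ∃w (xR²w ∧ xRw).
(F1): fails — at a but no w with aR²w and aRw.
(F2): fails — at u but no t with uR²t and uRt.
(F3): fails — at s but no w with sR²w and sRw.
(F4): fails — at 2 but no w with 2R²w and 2Rw.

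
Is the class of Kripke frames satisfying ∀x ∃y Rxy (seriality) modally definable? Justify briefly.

Definable; □q → ◇q defines it

This is a Sahlqvist condition; the D axiom □q → ◇q defines it.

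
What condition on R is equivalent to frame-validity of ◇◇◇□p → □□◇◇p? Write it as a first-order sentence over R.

∀x ∀y ∀z ((xR³y ∧ xR²z) → ∃w (yRw ∧ zR²w))

This is a Sahlqvist (Geach-type) schema ◇^3□^1p → □^2◇^2p.
First-order correspondent: ∀x ∀y ∀z ((xR³y ∧ xR²z) → ∃w (yRw ∧ zR²w)).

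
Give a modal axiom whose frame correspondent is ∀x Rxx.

A defining formula is □p → p (the T axiom).
Suppose □p→p is valid. At any x set V(p)={w : Rxw}. Then □p holds at x, so p holds at x, i.e. Rxx.

□p → p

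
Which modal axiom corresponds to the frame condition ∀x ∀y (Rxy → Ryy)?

□(□s → s)

The condition is shift-reflexivity. The T□ schema □(□s → s) defines it.
Suppose □(□s→s) is valid. Take Rxy and set V(s)={w : Ryw}. Then at y, □s holds; since □(□s→s) at x, □s→s at y, so s at y, i.e. Ryy.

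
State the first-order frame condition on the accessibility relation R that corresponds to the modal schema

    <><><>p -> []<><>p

forall x forall y forall z ((x R^3 y & xRz) -> exists w (y = w & z R^2 w))

This is a Sahlqvist (Geach-type) schema ◇^3□^0p → □^1◇^2p.
First-order correspondent: forall x forall y forall z ((x R^3 y & xRz) -> exists w (y = w & z R^2 w)).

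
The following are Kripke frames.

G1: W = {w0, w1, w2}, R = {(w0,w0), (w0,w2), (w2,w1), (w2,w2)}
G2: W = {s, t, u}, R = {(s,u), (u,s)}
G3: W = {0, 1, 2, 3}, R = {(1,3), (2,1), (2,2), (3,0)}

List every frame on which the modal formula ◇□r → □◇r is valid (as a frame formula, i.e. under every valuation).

Frame correspondent (Sahlqvist): ∀x ∀y ∀z (Rxy ∧ Rxz → ∃w (Ryw ∧ Rzw)) — i.e. convergence.
G1: fails — Rw2w1 and Rw2w1 but w1 and w1 have no common successor.
G2: condition met.
G3: fails — R22 and R21 but 2 and 1 have no common successor.
Valid on: G2.

G2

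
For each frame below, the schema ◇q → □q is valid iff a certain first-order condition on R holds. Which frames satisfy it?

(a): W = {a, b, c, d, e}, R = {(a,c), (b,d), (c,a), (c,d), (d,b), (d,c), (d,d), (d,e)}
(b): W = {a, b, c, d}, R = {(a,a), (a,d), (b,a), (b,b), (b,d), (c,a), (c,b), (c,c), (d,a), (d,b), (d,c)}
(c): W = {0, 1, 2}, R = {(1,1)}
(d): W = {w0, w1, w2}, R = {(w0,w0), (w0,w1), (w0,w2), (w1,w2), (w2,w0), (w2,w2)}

(c)

Frame correspondent (Sahlqvist): ∀x ∀y ∀z (Rxy ∧ Rxz → y = z) — i.e. partial functionality.
(a): fails — c sees both a and d.
(b): fails — a sees both a and d.
(c): condition met.
(d): fails — w0 sees both w0 and w1.
Valid on: (c).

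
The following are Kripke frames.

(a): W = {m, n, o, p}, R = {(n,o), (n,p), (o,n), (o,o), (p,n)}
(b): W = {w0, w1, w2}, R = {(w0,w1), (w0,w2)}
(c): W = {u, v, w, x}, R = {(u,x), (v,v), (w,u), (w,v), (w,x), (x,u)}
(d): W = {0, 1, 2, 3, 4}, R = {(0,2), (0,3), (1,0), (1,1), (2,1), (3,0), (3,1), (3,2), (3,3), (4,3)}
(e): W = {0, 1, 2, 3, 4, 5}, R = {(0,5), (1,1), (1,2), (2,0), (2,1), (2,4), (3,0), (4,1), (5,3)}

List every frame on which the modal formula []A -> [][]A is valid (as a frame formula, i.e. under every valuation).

Frame correspondent (Sahlqvist): forall x forall y forall z (Rxy & Ryz -> Rxz) — i.e. transitivity.
(a): fails — Ron and Rnp but not Rop.
(b): holds.
(c): fails — Rxu and Rux but not Rxx.
(d): fails — R10 and R02 but not R12.
(e): fails — R53 and R30 but not R50.

(b)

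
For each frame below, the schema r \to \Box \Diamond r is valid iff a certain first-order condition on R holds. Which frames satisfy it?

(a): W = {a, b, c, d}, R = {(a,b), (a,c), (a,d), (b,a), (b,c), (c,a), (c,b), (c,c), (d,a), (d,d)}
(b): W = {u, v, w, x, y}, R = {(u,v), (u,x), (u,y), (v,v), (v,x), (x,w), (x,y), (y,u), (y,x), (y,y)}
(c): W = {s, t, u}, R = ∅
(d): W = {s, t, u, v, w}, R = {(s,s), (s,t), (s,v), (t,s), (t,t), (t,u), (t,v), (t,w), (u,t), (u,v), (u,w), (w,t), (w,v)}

(a), (c)

This is the axiom for symmetry; its first-order frame correspondent is \forall x \forall y (Rxy \to Ryx).
(a): satisfies the condition.
(b): fails — Ruv but not Rvu.
(c): satisfies the condition.
(d): fails — Ruv but not Rvu.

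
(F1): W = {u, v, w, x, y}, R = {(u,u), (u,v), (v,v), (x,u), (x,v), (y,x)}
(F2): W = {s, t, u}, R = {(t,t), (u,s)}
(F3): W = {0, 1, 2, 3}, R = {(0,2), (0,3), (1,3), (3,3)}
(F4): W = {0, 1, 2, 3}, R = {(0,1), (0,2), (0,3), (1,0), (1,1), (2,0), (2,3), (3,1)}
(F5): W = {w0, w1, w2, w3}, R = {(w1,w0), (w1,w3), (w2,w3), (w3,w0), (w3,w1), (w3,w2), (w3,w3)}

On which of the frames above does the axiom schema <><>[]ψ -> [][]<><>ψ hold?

This is the axiom for a generalized confluence (Geach) condition; its first-order frame correspondent is forall x forall y forall z ((x R^2 y & x R^2 z) -> exists w (yRw & z R^2 w)).
(F1): satisfies the condition.
(F2): satisfies the condition.
(F3): satisfies the condition.
(F4): satisfies the condition.
(F5): fails — w1R²w0, w1R²w0 but no w with w0Rw and w0R²w.

(F1), (F2), (F3), (F4)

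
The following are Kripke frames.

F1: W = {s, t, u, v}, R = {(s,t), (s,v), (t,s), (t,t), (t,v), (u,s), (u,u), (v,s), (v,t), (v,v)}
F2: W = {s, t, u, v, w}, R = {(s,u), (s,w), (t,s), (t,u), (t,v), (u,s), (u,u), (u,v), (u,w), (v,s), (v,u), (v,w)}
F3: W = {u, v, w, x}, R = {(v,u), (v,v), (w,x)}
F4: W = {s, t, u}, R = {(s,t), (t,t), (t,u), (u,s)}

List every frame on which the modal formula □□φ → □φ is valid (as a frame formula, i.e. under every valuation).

F1, F2

This is the axiom for density; its first-order frame correspondent is ∀x ∀y (Rxy → ∃z (Rxz ∧ Rzy)).
F1: ✓.
F2: ✓.
F3: fails — Rwx but no z with Rwz and Rzx.
F4: fails — Rus but no z with Ruz and Rzs.
Valid on: F1, F2.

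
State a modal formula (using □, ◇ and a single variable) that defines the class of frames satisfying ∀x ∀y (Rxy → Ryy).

This is shift-reflexivity; the standard corresponding axiom is T□: □(□p → p).
Suppose □(□p→p) is valid. Take Rxy and set V(p)={w : Ryw}. Then at y, □p holds; since □(□p→p) at x, □p→p at y, so p at y, i.e. Ryy.

□(□p → p)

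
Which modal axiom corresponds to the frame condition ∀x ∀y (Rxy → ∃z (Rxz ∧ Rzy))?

□□r → □r

The condition is density. The C4 schema □□r → □r defines it.
Suppose □□r→□r is valid. Take Rxy and set V(r)={w : xR²w}. Then □□r at x, so □r at x, so r at y, i.e. ∃z(Rxz∧Rzy).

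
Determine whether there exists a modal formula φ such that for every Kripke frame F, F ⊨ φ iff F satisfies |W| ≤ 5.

Any modally definable frame class is closed under disjoint unions.
Any modal formula valid on each of 6 disjoint one-world frames is valid on their disjoint union (validity is preserved under disjoint unions). Each one-world frame has |W|=1≤5, but the union has |W|=6.
So no modal formula (or set of formulas) defines exactly the |W|≤5 frames.

No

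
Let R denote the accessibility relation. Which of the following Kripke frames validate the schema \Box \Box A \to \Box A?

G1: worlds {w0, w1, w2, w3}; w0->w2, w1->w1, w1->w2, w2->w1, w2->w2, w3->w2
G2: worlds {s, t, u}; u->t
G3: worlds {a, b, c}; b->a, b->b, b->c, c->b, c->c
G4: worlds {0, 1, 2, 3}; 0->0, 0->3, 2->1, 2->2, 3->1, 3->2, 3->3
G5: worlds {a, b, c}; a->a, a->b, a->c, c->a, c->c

G1, G3, G4, G5

The schema corresponds to density: \forall x \forall y (Rxy \to \exists z (Rxz \wedge Rzy)).
G1: satisfies the condition.
G2: fails — Rut but no z with Ruz and Rzt.
G3: satisfies the condition.
G4: satisfies the condition.
G5: satisfies the condition.
Valid on: G1, G3, G4, G5.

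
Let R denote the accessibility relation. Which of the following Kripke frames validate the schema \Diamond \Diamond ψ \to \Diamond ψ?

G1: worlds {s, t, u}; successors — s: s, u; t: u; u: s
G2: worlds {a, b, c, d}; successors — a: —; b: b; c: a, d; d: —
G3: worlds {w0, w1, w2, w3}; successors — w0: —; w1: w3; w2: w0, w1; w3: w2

This is the axiom for transitivity; its first-order frame correspondent is \forall x \forall y \forall z (Rxy \wedge Ryz \to Rxz).
G1: fails — Rus and Rsu but not Ruu.
G2: holds.
G3: fails — Rw3w2 and Rw2w0 but not Rw3w0.
Valid on: G2.

G2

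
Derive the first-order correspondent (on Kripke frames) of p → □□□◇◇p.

∀x ∀z (xR³z → ∃w (x = w ∧ zR²w))

This is a Sahlqvist (Geach-type) schema ◇^0□^0p → □^3◇^2p.
Minimal-valuation argument: fix x; take any y with xR^0y and any z with xR^3z. Set V(p) to the set of worlds R-reachable from y in exactly 0 steps. Then □^0p holds at y, so the antecedent holds at x; validity forces ◇^2p at z, giving a w with zR^2w and yR^0w.
First-order correspondent: ∀x ∀z (xR³z → ∃w (x = w ∧ zR²w)).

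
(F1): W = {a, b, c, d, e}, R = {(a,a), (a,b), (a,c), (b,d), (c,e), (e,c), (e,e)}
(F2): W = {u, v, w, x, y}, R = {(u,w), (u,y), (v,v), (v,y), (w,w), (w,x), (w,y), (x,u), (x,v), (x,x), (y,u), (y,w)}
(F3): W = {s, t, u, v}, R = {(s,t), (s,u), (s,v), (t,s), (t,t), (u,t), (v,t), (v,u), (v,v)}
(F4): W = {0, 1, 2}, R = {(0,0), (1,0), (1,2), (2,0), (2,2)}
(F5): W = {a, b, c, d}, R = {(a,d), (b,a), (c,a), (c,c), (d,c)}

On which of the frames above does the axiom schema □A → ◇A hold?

(F2), (F3), (F4), (F5)

This is the axiom for seriality; its first-order frame correspondent is ∀x ∃y Rxy.
(F1): fails — world d has no successor.
(F2): holds.
(F3): holds.
(F4): holds.
(F5): holds.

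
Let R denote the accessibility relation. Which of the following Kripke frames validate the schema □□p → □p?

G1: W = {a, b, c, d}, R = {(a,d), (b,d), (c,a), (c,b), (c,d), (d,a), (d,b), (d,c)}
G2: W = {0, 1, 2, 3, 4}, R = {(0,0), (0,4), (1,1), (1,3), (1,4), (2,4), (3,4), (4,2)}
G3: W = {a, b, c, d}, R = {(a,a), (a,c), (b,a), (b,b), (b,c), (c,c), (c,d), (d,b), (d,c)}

Frame correspondent (Sahlqvist): ∀x ∀y (Rxy → ∃z (Rxz ∧ Rzy)) — i.e. density.
G1: fails — Rdc but no z with Rdz and Rzc.
G2: fails — R34 but no z with R3z and Rz4.
G3: ✓.
Valid on: G3.

G3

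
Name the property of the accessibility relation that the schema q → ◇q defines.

Replacing q by ¬q and contraposing gives the equivalent schema □q → q.
Suppose □q→q is valid. At any x set V(q)={w : Rxw}. Then □q holds at x, so q holds at x, i.e. Rxx.
Conversely, on a frame with reflexivity the schema holds at every world under every valuation.
So the correspondent is reflexivity.

reflexivity: ∀x Rxx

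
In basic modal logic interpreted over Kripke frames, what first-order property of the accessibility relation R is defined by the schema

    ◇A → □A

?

This schema is the CD axiom.
It corresponds to partial functionality: ∀x ∀y ∀z (Rxy ∧ Rxz → y = z).

Partial functionality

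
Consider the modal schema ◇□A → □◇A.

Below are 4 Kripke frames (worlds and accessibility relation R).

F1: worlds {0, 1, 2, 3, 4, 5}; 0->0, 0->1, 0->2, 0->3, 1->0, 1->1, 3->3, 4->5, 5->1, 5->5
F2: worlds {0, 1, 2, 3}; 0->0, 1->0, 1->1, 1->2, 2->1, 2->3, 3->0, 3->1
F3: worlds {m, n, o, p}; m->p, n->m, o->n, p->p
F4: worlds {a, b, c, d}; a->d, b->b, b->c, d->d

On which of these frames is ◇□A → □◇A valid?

This is the axiom for convergence; its first-order frame correspondent is ∀x ∀y ∀z (Rxy ∧ Rxz → ∃w (Ryw ∧ Rzw)).
F1: fails — R00 and R02 but 0 and 2 have no common successor.
F2: fails — R10 and R12 but 0 and 2 have no common successor.
F3: condition met.
F4: fails — Rbc and Rbc but c and c have no common successor.

F3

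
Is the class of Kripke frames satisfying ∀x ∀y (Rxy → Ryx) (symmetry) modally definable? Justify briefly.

Definable; p → □◇p defines it

Yes: it is symmetry, defined by the B schema p → □◇p.
Suppose p→□◇p is valid. Take Rxy and set V(p)={x}. Then p at x, so □◇p at x, so ◇p at y, so some z with Ryz has p; z=x, i.e. Ryx.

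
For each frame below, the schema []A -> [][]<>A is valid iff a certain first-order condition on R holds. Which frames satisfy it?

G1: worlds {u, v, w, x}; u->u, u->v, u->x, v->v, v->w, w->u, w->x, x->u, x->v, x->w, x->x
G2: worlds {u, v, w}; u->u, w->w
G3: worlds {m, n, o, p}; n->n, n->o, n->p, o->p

G2

The schema corresponds to a generalized confluence (Geach) condition: forall x forall z (x R^2 z -> exists w (xRw & zRw)).
G1: fails — vR²w but no t with vRt and wRt.
G2: condition met.
G3: fails — nR²p but no w with nRw and pRw.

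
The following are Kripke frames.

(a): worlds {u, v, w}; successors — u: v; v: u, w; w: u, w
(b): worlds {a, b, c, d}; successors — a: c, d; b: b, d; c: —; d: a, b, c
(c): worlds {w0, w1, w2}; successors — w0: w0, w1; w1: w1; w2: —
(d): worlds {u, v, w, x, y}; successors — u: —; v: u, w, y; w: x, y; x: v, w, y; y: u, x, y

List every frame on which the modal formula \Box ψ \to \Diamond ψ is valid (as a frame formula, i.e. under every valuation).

(a)

Frame correspondent (Sahlqvist): \forall x \exists y Rxy — i.e. seriality.
(a): ✓.
(b): fails — world c has no successor.
(c): fails — world w2 has no successor.
(d): fails — world u has no successor.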